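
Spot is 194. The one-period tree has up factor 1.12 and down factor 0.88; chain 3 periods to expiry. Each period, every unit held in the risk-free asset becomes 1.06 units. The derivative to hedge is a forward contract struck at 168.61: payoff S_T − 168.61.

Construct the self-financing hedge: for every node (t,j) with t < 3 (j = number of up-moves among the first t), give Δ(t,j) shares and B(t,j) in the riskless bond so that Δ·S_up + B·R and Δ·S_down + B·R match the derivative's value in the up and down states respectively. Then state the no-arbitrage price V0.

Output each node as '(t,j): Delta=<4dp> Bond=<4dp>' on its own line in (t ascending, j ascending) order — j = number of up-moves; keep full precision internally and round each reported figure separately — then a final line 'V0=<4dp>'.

(0,0): Delta=1.0000 Bond=-141.5682
(1,0): Delta=1.0000 Bond=-150.0623
(1,1): Delta=1.0000 Bond=-150.0623
(2,0): Delta=1.0000 Bond=-159.0660
(2,1): Delta=1.0000 Bond=-159.0660
(2,2): Delta=1.0000 Bond=-159.0660
V0=52.4318

Risk-neutral probability p* = (R−d)/(u−d) = (1.06−0.88)/(1.12−0.88) = 0.7500.
Terminal values V(3,·): V(3,0)=-36.4044, V(3,1)=-0.3484, V(3,2)=45.5412, V(3,3)=103.9460
(2,0): S=150.2336. Δ = (V_up−V_dn)/(S_up−S_dn) = (-0.3484−-36.4044)/(168.2616−132.2056) = 1.0000. V = [p*·-0.3484 + (1−p*)·-36.4044]/1.06 = -8.8324. B = V − Δ·S = -159.0660.
(2,1): S=191.2064. Δ = (V_up−V_dn)/(S_up−S_dn) = (45.5412−-0.3484)/(214.1512−168.2616) = 1.0000. V = [p*·45.5412 + (1−p*)·-0.3484]/1.06 = 32.1404. B = V − Δ·S = -159.0660.
(2,2): S=243.3536. Δ = (V_up−V_dn)/(S_up−S_dn) = (103.9460−45.5412)/(272.5560−214.1512) = 1.0000. V = [p*·103.9460 + (1−p*)·45.5412]/1.06 = 84.2876. B = V − Δ·S = -159.0660.
(1,0): S=170.7200. Δ = (V_up−V_dn)/(S_up−S_dn) = (32.1404−-8.8324)/(191.2064−150.2336) = 1.0000. V = [p*·32.1404 + (1−p*)·-8.8324]/1.06 = 20.6577. B = V − Δ·S = -150.0623.
(1,1): S=217.2800. Δ = (V_up−V_dn)/(S_up−S_dn) = (84.2876−32.1404)/(243.3536−191.2064) = 1.0000. V = [p*·84.2876 + (1−p*)·32.1404]/1.06 = 67.2177. B = V − Δ·S = -150.0623.
(0,0): S=194.0000. Δ = (V_up−V_dn)/(S_up−S_dn) = (67.2177−20.6577)/(217.2800−170.7200) = 1.0000. V = [p*·67.2177 + (1−p*)·20.6577]/1.06 = 52.4318. B = V − Δ·S = -141.5682.
The time-0 hedge costs 52.4318, which is the no-arbitrage price.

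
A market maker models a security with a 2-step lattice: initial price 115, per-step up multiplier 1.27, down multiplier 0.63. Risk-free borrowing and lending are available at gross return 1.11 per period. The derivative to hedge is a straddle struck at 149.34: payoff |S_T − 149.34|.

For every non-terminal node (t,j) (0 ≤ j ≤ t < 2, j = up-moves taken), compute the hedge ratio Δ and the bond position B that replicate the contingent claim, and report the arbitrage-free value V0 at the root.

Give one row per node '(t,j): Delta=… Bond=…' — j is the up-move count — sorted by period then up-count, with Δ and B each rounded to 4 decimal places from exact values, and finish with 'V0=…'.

Risk-neutral probability p* = (R−d)/(u−d) = (1.11−0.63)/(1.27−0.63) = 0.7500.
At expiry t=2: V(2,0)=103.6965, V(2,1)=57.3285, V(2,2)=36.1435
(1,0): S=72.4500. Δ = (V_up−V_dn)/(S_up−S_dn) = (57.3285−103.6965)/(92.0115−45.6435) = -1.0000. V = [p*·57.3285 + (1−p*)·103.6965]/1.11 = 62.0905. B = V − Δ·S = 134.5405.
(1,1): S=146.0500. Δ = (V_up−V_dn)/(S_up−S_dn) = (36.1435−57.3285)/(185.4835−92.0115) = -0.2266. V = [p*·36.1435 + (1−p*)·57.3285]/1.11 = 37.3331. B = V − Δ·S = 70.4347.
(0,0): S=115.0000. Δ = (V_up−V_dn)/(S_up−S_dn) = (37.3331−62.0905)/(146.0500−72.4500) = -0.3364. V = [p*·37.3331 + (1−p*)·62.0905]/1.11 = 39.2094. B = V − Δ·S = 77.8929.
Check: Δ(0,0)·S0 + B(0,0) = 39.2094 = V0.

(0,0): Delta=-0.3364 Bond=77.8929
(1,0): Delta=-1.0000 Bond=134.5405
(1,1): Delta=-0.2266 Bond=70.4347
V0=39.2094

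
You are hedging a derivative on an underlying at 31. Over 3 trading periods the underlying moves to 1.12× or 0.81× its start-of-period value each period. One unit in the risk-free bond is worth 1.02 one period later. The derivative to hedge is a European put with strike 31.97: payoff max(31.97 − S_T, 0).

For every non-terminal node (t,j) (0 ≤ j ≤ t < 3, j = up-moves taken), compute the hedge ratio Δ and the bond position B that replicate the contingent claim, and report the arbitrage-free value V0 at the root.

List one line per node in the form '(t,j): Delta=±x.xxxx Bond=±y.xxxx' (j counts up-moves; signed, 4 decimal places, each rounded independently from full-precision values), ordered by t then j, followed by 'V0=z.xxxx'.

Risk-neutral probability p* = (R−d)/(u−d) = (1.02−0.81)/(1.12−0.81) = 0.6774.
Payoff layer (t=3): V(3,0)=15.4953, V(3,1)=9.1902, V(3,2)=0.4720, V(3,3)=0.0000
Node (2,0) S=20.3391: V=(p*·9.1902+(1−p*)·15.4953)/1.02=11.0040; Δ=(9.1902−15.4953)/(22.7798−16.4747)=-1.0000; B=V−Δ·S=31.3431
Node (2,1) S=28.1232: V=(p*·0.4720+(1−p*)·9.1902)/1.02=3.2199; Δ=(0.4720−9.1902)/(31.4980−22.7798)=-1.0000; B=V−Δ·S=31.3431
Node (2,2) S=38.8864: V=(p*·0.0000+(1−p*)·0.4720)/1.02=0.1493; Δ=(0.0000−0.4720)/(43.5528−31.4980)=-0.0392; B=V−Δ·S=1.6719
Node (1,0) S=25.1100: V=(p*·3.2199+(1−p*)·11.0040)/1.02=5.6186; Δ=(3.2199−11.0040)/(28.1232−20.3391)=-1.0000; B=V−Δ·S=30.7286
Node (1,1) S=34.7200: V=(p*·0.1493+(1−p*)·3.2199)/1.02=1.1175; Δ=(0.1493−3.2199)/(38.8864−28.1232)=-0.2853; B=V−Δ·S=11.0228
Node (0,0) S=31.0000: V=(p*·1.1175+(1−p*)·5.6186)/1.02=2.5191; Δ=(1.1175−5.6186)/(34.7200−25.1100)=-0.4684; B=V−Δ·S=17.0387
Self-financing check: at every node Δ·S+B equals the discounted successor values.

(0,0): Delta=-0.4684 Bond=17.0387
(1,0): Delta=-1.0000 Bond=30.7286
(1,1): Delta=-0.2853 Bond=11.0228
(2,0): Delta=-1.0000 Bond=31.3431
(2,1): Delta=-1.0000 Bond=31.3431
(2,2): Delta=-0.0392 Bond=1.6719
V0=2.5191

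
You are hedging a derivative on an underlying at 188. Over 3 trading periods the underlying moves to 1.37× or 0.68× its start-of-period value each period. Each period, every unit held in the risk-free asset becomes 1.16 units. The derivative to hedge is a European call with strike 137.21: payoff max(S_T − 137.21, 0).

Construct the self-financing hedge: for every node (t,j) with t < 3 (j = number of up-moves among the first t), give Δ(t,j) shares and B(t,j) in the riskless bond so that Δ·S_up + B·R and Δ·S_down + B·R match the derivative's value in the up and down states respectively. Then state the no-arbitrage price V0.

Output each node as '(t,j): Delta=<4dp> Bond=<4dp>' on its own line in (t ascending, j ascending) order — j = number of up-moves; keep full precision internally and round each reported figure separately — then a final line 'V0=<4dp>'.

(0,0): Delta=0.9242 Bond=-70.0054
(1,0): Delta=0.6984 Bond=-52.3414
(1,1): Delta=0.9733 Bond=-93.8346
(2,0): Delta=0.0000 Bond=0.0000
(2,1): Delta=0.8501 Bond=-87.2793
(2,2): Delta=1.0000 Bond=-118.2845
V0=103.7492

No-arbitrage ⇒ martingale measure with p* = (R−d)/(u−d) = 0.6957.
Payoff layer (t=3): V(3,0)=0.0000, V(3,1)=0.0000, V(3,2)=102.7329, V(3,3)=346.2044
(2,0): S=86.9312. Δ = (V_up−V_dn)/(S_up−S_dn) = (0.0000−0.0000)/(119.0957−59.1132) = 0.0000. V = [p*·0.0000 + (1−p*)·0.0000]/1.16 = 0.0000. B = V − Δ·S = 0.0000.
(2,1): S=175.1408. Δ = (V_up−V_dn)/(S_up−S_dn) = (102.7329−0.0000)/(239.9429−119.0957) = 0.8501. V = [p*·102.7329 + (1−p*)·0.0000]/1.16 = 61.6089. B = V − Δ·S = -87.2793.
(2,2): S=352.8572. Δ = (V_up−V_dn)/(S_up−S_dn) = (346.2044−102.7329)/(483.4144−239.9429) = 1.0000. V = [p*·346.2044 + (1−p*)·102.7329]/1.16 = 234.5727. B = V − Δ·S = -118.2845.
(1,0): S=127.8400. Δ = (V_up−V_dn)/(S_up−S_dn) = (61.6089−0.0000)/(175.1408−86.9312) = 0.6984. V = [p*·61.6089 + (1−p*)·0.0000]/1.16 = 36.9469. B = V − Δ·S = -52.3414.
(1,1): S=257.5600. Δ = (V_up−V_dn)/(S_up−S_dn) = (234.5727−61.6089)/(352.8572−175.1408) = 0.9733. V = [p*·234.5727 + (1−p*)·61.6089]/1.16 = 156.8376. B = V − Δ·S = -93.8346.
(0,0): S=188.0000. Δ = (V_up−V_dn)/(S_up−S_dn) = (156.8376−36.9469)/(257.5600−127.8400) = 0.9242. V = [p*·156.8376 + (1−p*)·36.9469]/1.16 = 103.7492. B = V − Δ·S = -70.0054.
Self-financing check: at every node Δ·S+B equals the discounted successor values.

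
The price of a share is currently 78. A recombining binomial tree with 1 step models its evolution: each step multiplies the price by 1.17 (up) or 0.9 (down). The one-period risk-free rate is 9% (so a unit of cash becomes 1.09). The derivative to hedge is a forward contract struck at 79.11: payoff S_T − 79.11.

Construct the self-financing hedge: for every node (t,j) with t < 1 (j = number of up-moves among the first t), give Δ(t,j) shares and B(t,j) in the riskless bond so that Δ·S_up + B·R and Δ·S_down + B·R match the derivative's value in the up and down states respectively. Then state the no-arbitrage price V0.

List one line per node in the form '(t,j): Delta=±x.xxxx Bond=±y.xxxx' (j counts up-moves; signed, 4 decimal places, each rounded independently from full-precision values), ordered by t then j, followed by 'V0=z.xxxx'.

(0,0): Delta=1.0000 Bond=-72.5780
V0=5.4220

The replicating-portfolio and risk-neutral prices coincide; use p* = (1.09−0.9)/(1.17−0.9) = 0.7037 for the latter.
Terminal payoffs: V(1,0)=-8.9100, V(1,1)=12.1500
(0,0): S=78.0000. Δ = (V_up−V_dn)/(S_up−S_dn) = (12.1500−-8.9100)/(91.2600−70.2000) = 1.0000. V = [p*·12.1500 + (1−p*)·-8.9100]/1.09 = 5.4220. B = V − Δ·S = -72.5780.
The time-0 hedge costs 5.4220, which is the no-arbitrage price.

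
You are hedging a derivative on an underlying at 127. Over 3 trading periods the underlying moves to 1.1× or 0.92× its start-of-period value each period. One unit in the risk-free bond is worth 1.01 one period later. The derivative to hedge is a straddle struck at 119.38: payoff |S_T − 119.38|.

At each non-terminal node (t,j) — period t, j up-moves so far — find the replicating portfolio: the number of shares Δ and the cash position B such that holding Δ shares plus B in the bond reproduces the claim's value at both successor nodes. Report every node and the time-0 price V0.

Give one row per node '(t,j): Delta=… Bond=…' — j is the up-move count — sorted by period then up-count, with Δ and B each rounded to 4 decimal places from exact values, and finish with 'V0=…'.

Since d<R<u, set p* = (R−d)/(u−d) = 0.5000; price each node as the discounted p*-expectation of its children.
Terminal values V(3,·): V(3,0)=20.4866, V(3,1)=1.1379, V(3,2)=21.9964, V(3,3)=49.6570
  t=2,j=0: stock 107.4928 → up 118.2421 (V=1.1379), down 98.8934 (V=20.4866). Price 10.7052; hedge Δ=-1.0000, bond B=118.1980.
  t=2,j=1: stock 128.5240 → up 141.3764 (V=21.9964), down 118.2421 (V=1.1379). Price 11.4526; hedge Δ=0.9016, bond B=-104.4278.
  t=2,j=2: stock 153.6700 → up 169.0370 (V=49.6570), down 141.3764 (V=21.9964). Price 35.4720; hedge Δ=1.0000, bond B=-118.1980.
  t=1,j=0: stock 116.8400 → up 128.5240 (V=11.4526), down 107.4928 (V=10.7052). Price 10.9692; hedge Δ=0.0355, bond B=6.8169.
  t=1,j=1: stock 139.7000 → up 153.6700 (V=35.4720), down 128.5240 (V=11.4526). Price 23.2300; hedge Δ=0.9552, bond B=-110.2108.
  t=0,j=0: stock 127.0000 → up 139.7000 (V=23.2300), down 116.8400 (V=10.9692). Price 16.9303; hedge Δ=0.5363, bond B=-51.1851.
Check: Δ(0,0)·S0 + B(0,0) = 16.9303 = V0.

(0,0): Delta=0.5363 Bond=-51.1851
(1,0): Delta=0.0355 Bond=6.8169
(1,1): Delta=0.9552 Bond=-110.2108
(2,0): Delta=-1.0000 Bond=118.1980
(2,1): Delta=0.9016 Bond=-104.4278
(2,2): Delta=1.0000 Bond=-118.1980
V0=16.9303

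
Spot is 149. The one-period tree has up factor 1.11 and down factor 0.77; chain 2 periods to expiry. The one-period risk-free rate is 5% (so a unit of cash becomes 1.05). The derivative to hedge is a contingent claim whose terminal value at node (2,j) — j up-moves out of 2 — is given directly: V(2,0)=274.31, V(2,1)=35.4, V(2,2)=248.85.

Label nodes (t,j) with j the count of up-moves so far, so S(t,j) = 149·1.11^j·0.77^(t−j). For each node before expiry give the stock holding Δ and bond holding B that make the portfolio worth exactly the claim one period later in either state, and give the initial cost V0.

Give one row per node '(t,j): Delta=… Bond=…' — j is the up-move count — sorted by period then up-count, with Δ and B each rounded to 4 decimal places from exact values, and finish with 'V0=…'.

(0,0): Delta=2.5120 Bond=-204.1301
(1,0): Delta=-6.1246 Bond=776.5437
(1,1): Delta=3.7958 Bond=-426.6681
V0=170.1606

No-arbitrage ⇒ martingale measure with p* = (R−d)/(u−d) = 0.8235.
Terminal payoffs: V(2,0)=274.3100, V(2,1)=35.4000, V(2,2)=248.8500
(1,0): S=114.7300. Δ = (V_up−V_dn)/(S_up−S_dn) = (35.4000−274.3100)/(127.3503−88.3421) = -6.1246. V = [p*·35.4000 + (1−p*)·274.3100]/1.05 = 73.8672. B = V − Δ·S = 776.5437.
(1,1): S=165.3900. Δ = (V_up−V_dn)/(S_up−S_dn) = (248.8500−35.4000)/(183.5829−127.3503) = 3.7958. V = [p*·248.8500 + (1−p*)·35.4000]/1.05 = 201.1261. B = V − Δ·S = -426.6681.
(0,0): S=149.0000. Δ = (V_up−V_dn)/(S_up−S_dn) = (201.1261−73.8672)/(165.3900−114.7300) = 2.5120. V = [p*·201.1261 + (1−p*)·73.8672]/1.05 = 170.1606. B = V − Δ·S = -204.1301.
Each (Δ,B) replicates both successor values, so the strategy is self-financing and V0 is arbitrage-free.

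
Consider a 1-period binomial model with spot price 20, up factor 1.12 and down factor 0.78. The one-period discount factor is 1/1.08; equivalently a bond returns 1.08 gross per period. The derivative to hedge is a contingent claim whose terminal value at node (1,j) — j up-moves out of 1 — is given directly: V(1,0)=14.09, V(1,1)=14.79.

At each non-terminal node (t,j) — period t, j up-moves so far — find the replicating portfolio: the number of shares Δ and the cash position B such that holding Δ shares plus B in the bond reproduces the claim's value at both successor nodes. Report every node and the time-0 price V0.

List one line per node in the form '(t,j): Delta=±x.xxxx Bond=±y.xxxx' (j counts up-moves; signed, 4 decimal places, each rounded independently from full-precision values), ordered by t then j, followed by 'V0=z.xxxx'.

(0,0): Delta=0.1029 Bond=11.5594
V0=13.6182

Since d<R<u, set p* = (R−d)/(u−d) = 0.8824; price each node as the discounted p*-expectation of its children.
Terminal payoffs: V(1,0)=14.0900, V(1,1)=14.7900
Node (0,0) S=20.0000: V=(p*·14.7900+(1−p*)·14.0900)/1.08=13.6182; Δ=(14.7900−14.0900)/(22.4000−15.6000)=0.1029; B=V−Δ·S=11.5594
The time-0 hedge costs 13.6182, which is the no-arbitrage price.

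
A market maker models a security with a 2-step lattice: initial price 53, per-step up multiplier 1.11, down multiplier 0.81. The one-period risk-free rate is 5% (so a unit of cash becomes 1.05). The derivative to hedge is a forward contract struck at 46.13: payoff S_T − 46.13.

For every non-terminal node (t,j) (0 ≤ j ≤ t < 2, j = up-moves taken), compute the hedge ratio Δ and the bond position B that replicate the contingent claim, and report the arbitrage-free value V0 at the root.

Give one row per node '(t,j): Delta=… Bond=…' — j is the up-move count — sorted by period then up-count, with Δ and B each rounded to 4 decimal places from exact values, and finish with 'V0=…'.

Risk-neutral probability p* = (R−d)/(u−d) = (1.05−0.81)/(1.11−0.81) = 0.8000.
Terminal payoffs: V(2,0)=-11.3567, V(2,1)=1.5223, V(2,2)=19.1713
  t=1,j=0: stock 42.9300 → up 47.6523 (V=1.5223), down 34.7733 (V=-11.3567). Price -1.0033; hedge Δ=1.0000, bond B=-43.9333.
  t=1,j=1: stock 58.8300 → up 65.3013 (V=19.1713), down 47.6523 (V=1.5223). Price 14.8967; hedge Δ=1.0000, bond B=-43.9333.
  t=0,j=0: stock 53.0000 → up 58.8300 (V=14.8967), down 42.9300 (V=-1.0033). Price 11.1587; hedge Δ=1.0000, bond B=-41.8413.
Self-financing check: at every node Δ·S+B equals the discounted successor values.

(0,0): Delta=1.0000 Bond=-41.8413
(1,0): Delta=1.0000 Bond=-43.9333
(1,1): Delta=1.0000 Bond=-43.9333
V0=11.1587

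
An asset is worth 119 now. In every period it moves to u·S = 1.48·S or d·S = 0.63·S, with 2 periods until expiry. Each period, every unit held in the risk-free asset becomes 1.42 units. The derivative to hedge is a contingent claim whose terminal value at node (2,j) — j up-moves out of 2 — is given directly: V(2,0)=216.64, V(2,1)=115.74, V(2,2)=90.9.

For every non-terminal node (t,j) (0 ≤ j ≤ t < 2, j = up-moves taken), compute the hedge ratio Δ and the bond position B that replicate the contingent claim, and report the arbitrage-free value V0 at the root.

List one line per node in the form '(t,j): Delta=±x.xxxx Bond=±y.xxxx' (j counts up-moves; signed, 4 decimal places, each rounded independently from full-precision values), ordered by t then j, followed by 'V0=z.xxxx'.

(0,0): Delta=-0.2103 Bond=72.0356
(1,0): Delta=-1.5834 Bond=205.2287
(1,1): Delta=-0.1659 Bond=94.4724
V0=47.0074

No-arbitrage ⇒ martingale measure with p* = (R−d)/(u−d) = 0.9294.
At expiry t=2: V(2,0)=216.6400, V(2,1)=115.7400, V(2,2)=90.9000
(1,0): S=74.9700. Δ = (V_up−V_dn)/(S_up−S_dn) = (115.7400−216.6400)/(110.9556−47.2311) = -1.5834. V = [p*·115.7400 + (1−p*)·216.6400]/1.42 = 86.5228. B = V − Δ·S = 205.2287.
(1,1): S=176.1200. Δ = (V_up−V_dn)/(S_up−S_dn) = (90.9000−115.7400)/(260.6576−110.9556) = -0.1659. V = [p*·90.9000 + (1−p*)·115.7400]/1.42 = 65.2489. B = V − Δ·S = 94.4724.
(0,0): S=119.0000. Δ = (V_up−V_dn)/(S_up−S_dn) = (65.2489−86.5228)/(176.1200−74.9700) = -0.2103. V = [p*·65.2489 + (1−p*)·86.5228]/1.42 = 47.0074. B = V − Δ·S = 72.0356.
Self-financing check: at every node Δ·S+B equals the discounted successor values.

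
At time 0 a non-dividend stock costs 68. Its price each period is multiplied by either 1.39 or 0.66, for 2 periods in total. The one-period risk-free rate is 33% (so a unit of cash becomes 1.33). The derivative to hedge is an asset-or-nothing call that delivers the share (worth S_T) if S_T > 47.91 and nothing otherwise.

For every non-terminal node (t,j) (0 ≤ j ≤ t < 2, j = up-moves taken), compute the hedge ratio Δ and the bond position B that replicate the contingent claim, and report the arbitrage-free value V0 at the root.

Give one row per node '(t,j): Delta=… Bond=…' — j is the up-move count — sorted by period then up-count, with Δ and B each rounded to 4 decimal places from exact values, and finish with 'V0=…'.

Under the risk-neutral measure, an up-move has probability p* = (R−d)/(u−d) = 0.9178 and values discount at R = 1.33.
Payoff layer (t=2): V(2,0)=0.0000, V(2,1)=62.3832, V(2,2)=131.3828
(1,0): S=44.8800. Δ = (V_up−V_dn)/(S_up−S_dn) = (62.3832−0.0000)/(62.3832−29.6208) = 1.9041. V = [p*·62.3832 + (1−p*)·0.0000]/1.33 = 43.0495. B = V − Δ·S = -42.4070.
(1,1): S=94.5200. Δ = (V_up−V_dn)/(S_up−S_dn) = (131.3828−62.3832)/(131.3828−62.3832) = 1.0000. V = [p*·131.3828 + (1−p*)·62.3832]/1.33 = 94.5200. B = V − Δ·S = 0.0000.
(0,0): S=68.0000. Δ = (V_up−V_dn)/(S_up−S_dn) = (94.5200−43.0495)/(94.5200−44.8800) = 1.0369. V = [p*·94.5200 + (1−p*)·43.0495]/1.33 = 67.8869. B = V − Δ·S = -2.6207.
Root portfolio cost Δ·68+B reproduces V0=67.8869.

(0,0): Delta=1.0369 Bond=-2.6207
(1,0): Delta=1.9041 Bond=-42.4070
(1,1): Delta=1.0000 Bond=0.0000
V0=67.8869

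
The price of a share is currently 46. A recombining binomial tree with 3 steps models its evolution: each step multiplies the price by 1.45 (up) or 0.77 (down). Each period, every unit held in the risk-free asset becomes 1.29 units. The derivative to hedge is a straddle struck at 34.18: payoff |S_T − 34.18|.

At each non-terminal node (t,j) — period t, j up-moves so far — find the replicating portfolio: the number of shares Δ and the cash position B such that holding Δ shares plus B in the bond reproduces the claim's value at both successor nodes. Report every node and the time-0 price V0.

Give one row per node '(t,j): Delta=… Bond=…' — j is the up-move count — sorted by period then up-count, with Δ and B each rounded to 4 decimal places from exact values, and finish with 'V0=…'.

Under the risk-neutral measure, an up-move has probability p* = (R−d)/(u−d) = 0.7647 and values discount at R = 1.29.
Terminal payoffs: V(3,0)=13.1795, V(3,1)=5.3664, V(3,2)=40.2906, V(3,3)=106.0567
Node (2,0) S=27.2734: V=(p*·5.3664+(1−p*)·13.1795)/1.29=5.5851; Δ=(5.3664−13.1795)/(39.5464−21.0005)=-0.4213; B=V−Δ·S=17.0749
Node (2,1) S=51.3590: V=(p*·40.2906+(1−p*)·5.3664)/1.29=24.8629; Δ=(40.2906−5.3664)/(74.4706−39.5464)=1.0000; B=V−Δ·S=-26.4961
Node (2,2) S=96.7150: V=(p*·106.0567+(1−p*)·40.2906)/1.29=70.2189; Δ=(106.0567−40.2906)/(140.2368−74.4706)=1.0000; B=V−Δ·S=-26.4961
Node (1,0) S=35.4200: V=(p*·24.8629+(1−p*)·5.5851)/1.29=15.7573; Δ=(24.8629−5.5851)/(51.3590−27.2734)=0.8004; B=V−Δ·S=-12.5923
Node (1,1) S=66.7000: V=(p*·70.2189+(1−p*)·24.8629)/1.29=46.1604; Δ=(70.2189−24.8629)/(96.7150−51.3590)=1.0000; B=V−Δ·S=-20.5396
Node (0,0) S=46.0000: V=(p*·46.1604+(1−p*)·15.7573)/1.29=30.2378; Δ=(46.1604−15.7573)/(66.7000−35.4200)=0.9720; B=V−Δ·S=-14.4726
The time-0 hedge costs 30.2378, which is the no-arbitrage price.

(0,0): Delta=0.9720 Bond=-14.4726
(1,0): Delta=0.8004 Bond=-12.5923
(1,1): Delta=1.0000 Bond=-20.5396
(2,0): Delta=-0.4213 Bond=17.0749
(2,1): Delta=1.0000 Bond=-26.4961
(2,2): Delta=1.0000 Bond=-26.4961
V0=30.2378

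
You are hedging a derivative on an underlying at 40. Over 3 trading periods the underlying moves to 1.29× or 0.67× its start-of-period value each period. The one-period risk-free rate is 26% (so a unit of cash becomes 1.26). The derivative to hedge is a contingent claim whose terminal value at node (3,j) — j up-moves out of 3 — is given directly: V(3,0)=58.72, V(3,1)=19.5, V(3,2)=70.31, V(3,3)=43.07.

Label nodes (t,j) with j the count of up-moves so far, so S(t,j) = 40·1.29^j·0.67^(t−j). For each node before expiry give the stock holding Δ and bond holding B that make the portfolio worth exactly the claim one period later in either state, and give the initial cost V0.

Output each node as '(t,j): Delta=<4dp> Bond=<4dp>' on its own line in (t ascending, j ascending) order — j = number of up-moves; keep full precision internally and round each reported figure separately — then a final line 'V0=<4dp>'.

(0,0): Delta=-0.5100 Bond=43.6435
(1,0): Delta=2.2188 Bond=-18.1420
(1,1): Delta=-0.5821 Bond=58.7094
(2,0): Delta=-3.5229 Bond=80.2404
(2,1): Delta=2.3705 Bond=-28.1013
(2,2): Delta=-0.6600 Bond=79.1641
V0=23.2431

No-arbitrage ⇒ martingale measure with p* = (R−d)/(u−d) = 0.9516.
Payoff layer (t=3): V(3,0)=58.7200, V(3,1)=19.5000, V(3,2)=70.3100, V(3,3)=43.0700
Node (2,0) S=17.9560: V=(p*·19.5000+(1−p*)·58.7200)/1.26=16.9823; Δ=(19.5000−58.7200)/(23.1632−12.0305)=-3.5229; B=V−Δ·S=80.2404
Node (2,1) S=34.5720: V=(p*·70.3100+(1−p*)·19.5000)/1.26=53.8504; Δ=(70.3100−19.5000)/(44.5979−23.1632)=2.3705; B=V−Δ·S=-28.1013
Node (2,2) S=66.5640: V=(p*·43.0700+(1−p*)·70.3100)/1.26=35.2286; Δ=(43.0700−70.3100)/(85.8676−44.5979)=-0.6600; B=V−Δ·S=79.1641
Node (1,0) S=26.8000: V=(p*·53.8504+(1−p*)·16.9823)/1.26=41.3226; Δ=(53.8504−16.9823)/(34.5720−17.9560)=2.2188; B=V−Δ·S=-18.1420
Node (1,1) S=51.6000: V=(p*·35.2286+(1−p*)·53.8504)/1.26=28.6743; Δ=(35.2286−53.8504)/(66.5640−34.5720)=-0.5821; B=V−Δ·S=58.7094
Node (0,0) S=40.0000: V=(p*·28.6743+(1−p*)·41.3226)/1.26=23.2431; Δ=(28.6743−41.3226)/(51.6000−26.8000)=-0.5100; B=V−Δ·S=43.6435
The time-0 hedge costs 23.2431, which is the no-arbitrage price.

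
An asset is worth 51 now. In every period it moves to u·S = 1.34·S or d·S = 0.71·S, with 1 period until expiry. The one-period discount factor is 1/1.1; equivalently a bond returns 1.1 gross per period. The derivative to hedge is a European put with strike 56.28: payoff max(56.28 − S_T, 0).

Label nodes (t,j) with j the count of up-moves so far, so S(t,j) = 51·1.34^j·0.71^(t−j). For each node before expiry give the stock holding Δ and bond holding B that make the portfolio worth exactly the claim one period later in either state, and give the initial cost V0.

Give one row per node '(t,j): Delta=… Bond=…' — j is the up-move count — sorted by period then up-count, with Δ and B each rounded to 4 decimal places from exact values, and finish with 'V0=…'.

(0,0): Delta=-0.6246 Bond=38.8078
V0=6.9506

Under the risk-neutral measure, an up-move has probability p* = (R−d)/(u−d) = 0.6190 and values discount at R = 1.1.
Terminal payoffs: V(1,0)=20.0700, V(1,1)=0.0000
(0,0): S=51.0000. Δ = (V_up−V_dn)/(S_up−S_dn) = (0.0000−20.0700)/(68.3400−36.2100) = -0.6246. V = [p*·0.0000 + (1−p*)·20.0700]/1.1 = 6.9506. B = V − Δ·S = 38.8078.
Check: Δ(0,0)·S0 + B(0,0) = 6.9506 = V0.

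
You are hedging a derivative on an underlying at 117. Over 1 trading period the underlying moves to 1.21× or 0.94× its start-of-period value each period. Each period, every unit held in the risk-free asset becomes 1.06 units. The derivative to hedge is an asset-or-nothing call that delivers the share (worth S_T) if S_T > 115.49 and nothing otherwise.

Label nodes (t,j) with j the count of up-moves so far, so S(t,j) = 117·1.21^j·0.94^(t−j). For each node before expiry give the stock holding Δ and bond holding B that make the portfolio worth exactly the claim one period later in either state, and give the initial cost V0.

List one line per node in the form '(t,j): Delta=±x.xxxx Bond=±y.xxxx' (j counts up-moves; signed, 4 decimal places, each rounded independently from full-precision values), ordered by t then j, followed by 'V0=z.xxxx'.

(0,0): Delta=4.4815 Bond=-464.9748
V0=59.3585

No-arbitrage ⇒ martingale measure with p* = (R−d)/(u−d) = 0.4444.
Payoff layer (t=1): V(1,0)=0.0000, V(1,1)=141.5700
  t=0,j=0: stock 117.0000 → up 141.5700 (V=141.5700), down 109.9800 (V=0.0000). Price 59.3585; hedge Δ=4.4815, bond B=-464.9748.
The time-0 hedge costs 59.3585, which is the no-arbitrage price.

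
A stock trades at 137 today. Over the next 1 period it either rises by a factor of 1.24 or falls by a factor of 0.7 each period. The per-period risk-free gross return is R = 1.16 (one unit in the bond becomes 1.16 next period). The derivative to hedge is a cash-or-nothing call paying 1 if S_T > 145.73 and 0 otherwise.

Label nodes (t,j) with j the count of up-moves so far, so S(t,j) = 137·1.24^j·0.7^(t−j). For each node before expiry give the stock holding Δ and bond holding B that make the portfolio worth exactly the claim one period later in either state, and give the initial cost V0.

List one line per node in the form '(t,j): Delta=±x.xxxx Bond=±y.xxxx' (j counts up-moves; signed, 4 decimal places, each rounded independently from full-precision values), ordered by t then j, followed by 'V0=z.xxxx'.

Since d<R<u, set p* = (R−d)/(u−d) = 0.8519; price each node as the discounted p*-expectation of its children.
Terminal payoffs: V(1,0)=0.0000, V(1,1)=1.0000
  t=0,j=0: stock 137.0000 → up 169.8800 (V=1.0000), down 95.9000 (V=0.0000). Price 0.7344; hedge Δ=0.0135, bond B=-1.1175.
The time-0 hedge costs 0.7344, which is the no-arbitrage price.

(0,0): Delta=0.0135 Bond=-1.1175
V0=0.7344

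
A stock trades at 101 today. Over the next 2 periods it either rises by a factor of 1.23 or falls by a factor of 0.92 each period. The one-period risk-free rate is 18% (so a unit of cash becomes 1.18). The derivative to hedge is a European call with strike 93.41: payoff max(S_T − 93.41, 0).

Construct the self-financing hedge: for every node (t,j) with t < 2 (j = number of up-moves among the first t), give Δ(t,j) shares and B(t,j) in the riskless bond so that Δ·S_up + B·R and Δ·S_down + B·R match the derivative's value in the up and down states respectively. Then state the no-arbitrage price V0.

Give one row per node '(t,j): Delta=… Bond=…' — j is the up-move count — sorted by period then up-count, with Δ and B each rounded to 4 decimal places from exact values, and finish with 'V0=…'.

Risk-neutral probability p* = (R−d)/(u−d) = (1.18−0.92)/(1.23−0.92) = 0.8387.
At expiry t=2: V(2,0)=0.0000, V(2,1)=20.8816, V(2,2)=59.3929
Node (1,0) S=92.9200: V=(p*·20.8816+(1−p*)·0.0000)/1.18=14.8420; Δ=(20.8816−0.0000)/(114.2916−85.4864)=0.7249; B=V−Δ·S=-52.5180
Node (1,1) S=124.2300: V=(p*·59.3929+(1−p*)·20.8816)/1.18=45.0690; Δ=(59.3929−20.8816)/(152.8029−114.2916)=1.0000; B=V−Δ·S=-79.1610
Node (0,0) S=101.0000: V=(p*·45.0690+(1−p*)·14.8420)/1.18=34.0624; Δ=(45.0690−14.8420)/(124.2300−92.9200)=0.9654; B=V−Δ·S=-63.4439
Self-financing check: at every node Δ·S+B equals the discounted successor values.

(0,0): Delta=0.9654 Bond=-63.4439
(1,0): Delta=0.7249 Bond=-52.5180
(1,1): Delta=1.0000 Bond=-79.1610
V0=34.0624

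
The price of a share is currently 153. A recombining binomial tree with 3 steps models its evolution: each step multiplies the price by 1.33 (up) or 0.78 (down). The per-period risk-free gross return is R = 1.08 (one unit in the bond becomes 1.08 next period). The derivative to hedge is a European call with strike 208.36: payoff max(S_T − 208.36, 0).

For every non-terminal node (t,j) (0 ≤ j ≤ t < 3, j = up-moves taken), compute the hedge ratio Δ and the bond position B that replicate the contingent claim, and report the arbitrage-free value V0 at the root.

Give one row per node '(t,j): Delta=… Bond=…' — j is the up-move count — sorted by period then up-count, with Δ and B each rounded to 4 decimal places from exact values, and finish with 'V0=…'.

(0,0): Delta=0.4650 Bond=-50.7407
(1,0): Delta=0.0211 Bond=-1.8175
(1,1): Delta=0.6820 Bond=-98.9519
(2,0): Delta=0.0000 Bond=0.0000
(2,1): Delta=0.0314 Bond=-3.5987
(2,2): Delta=1.0000 Bond=-192.9259
V0=20.4118

Risk-neutral probability p* = (R−d)/(u−d) = (1.08−0.78)/(1.33−0.78) = 0.5455.
Terminal values V(3,·): V(3,0)=0.0000, V(3,1)=0.0000, V(3,2)=2.7405, V(3,3)=151.5935
  t=2,j=0: stock 93.0852 → up 123.8033 (V=0.0000), down 72.6065 (V=0.0000). Price 0.0000; hedge Δ=0.0000, bond B=0.0000.
  t=2,j=1: stock 158.7222 → up 211.1005 (V=2.7405), down 123.8033 (V=0.0000). Price 1.3841; hedge Δ=0.0314, bond B=-3.5987.
  t=2,j=2: stock 270.6417 → up 359.9535 (V=151.5935), down 211.1005 (V=2.7405). Price 77.7158; hedge Δ=1.0000, bond B=-192.9259.
  t=1,j=0: stock 119.3400 → up 158.7222 (V=1.3841), down 93.0852 (V=0.0000). Price 0.6990; hedge Δ=0.0211, bond B=-1.8175.
  t=1,j=1: stock 203.4900 → up 270.6417 (V=77.7158), down 158.7222 (V=1.3841). Price 39.8329; hedge Δ=0.6820, bond B=-98.9519.
  t=0,j=0: stock 153.0000 → up 203.4900 (V=39.8329), down 119.3400 (V=0.6990). Price 20.4118; hedge Δ=0.4650, bond B=-50.7407.
The time-0 hedge costs 20.4118, which is the no-arbitrage price.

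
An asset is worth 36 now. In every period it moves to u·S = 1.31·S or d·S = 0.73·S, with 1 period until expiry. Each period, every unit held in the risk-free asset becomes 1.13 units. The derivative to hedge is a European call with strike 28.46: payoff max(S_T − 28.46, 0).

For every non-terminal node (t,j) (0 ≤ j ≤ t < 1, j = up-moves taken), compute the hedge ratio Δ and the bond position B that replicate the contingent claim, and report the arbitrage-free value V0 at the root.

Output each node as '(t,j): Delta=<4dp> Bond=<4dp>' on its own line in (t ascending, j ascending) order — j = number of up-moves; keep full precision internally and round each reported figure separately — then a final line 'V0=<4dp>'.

(0,0): Delta=0.8956 Bond=-20.8285
V0=11.4129

Risk-neutral probability p* = (R−d)/(u−d) = (1.13−0.73)/(1.31−0.73) = 0.6897.
Terminal payoffs: V(1,0)=0.0000, V(1,1)=18.7000
(0,0): S=36.0000. Δ = (V_up−V_dn)/(S_up−S_dn) = (18.7000−0.0000)/(47.1600−26.2800) = 0.8956. V = [p*·18.7000 + (1−p*)·0.0000]/1.13 = 11.4129. B = V − Δ·S = -20.8285.
The time-0 hedge costs 11.4129, which is the no-arbitrage price.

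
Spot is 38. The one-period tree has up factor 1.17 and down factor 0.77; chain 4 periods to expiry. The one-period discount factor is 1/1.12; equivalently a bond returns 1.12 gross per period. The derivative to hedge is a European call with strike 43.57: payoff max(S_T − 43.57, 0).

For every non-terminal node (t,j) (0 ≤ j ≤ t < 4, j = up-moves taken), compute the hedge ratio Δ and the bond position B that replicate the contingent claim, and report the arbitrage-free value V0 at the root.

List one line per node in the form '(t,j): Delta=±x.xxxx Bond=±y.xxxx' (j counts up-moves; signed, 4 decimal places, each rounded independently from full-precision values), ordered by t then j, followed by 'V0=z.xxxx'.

(0,0): Delta=0.8080 Bond=-19.7065
(1,0): Delta=0.1717 Bond=-3.4547
(1,1): Delta=0.8678 Bond=-24.7308
(2,0): Delta=0.0000 Bond=0.0000
(2,1): Delta=0.1879 Bond=-4.4220
(2,2): Delta=0.9317 Bond=-31.0237
(3,0): Delta=0.0000 Bond=0.0000
(3,1): Delta=0.0000 Bond=0.0000
(3,2): Delta=0.2055 Bond=-5.6602
(3,3): Delta=1.0000 Bond=-38.9018
V0=10.9969

No-arbitrage ⇒ martingale measure with p* = (R−d)/(u−d) = 0.8750.
Terminal values V(4,·): V(4,0)=0.0000, V(4,1)=0.0000, V(4,2)=0.0000, V(4,3)=3.2932, V(4,4)=27.6377
Node (3,0) S=17.3483: V=(p*·0.0000+(1−p*)·0.0000)/1.12=0.0000; Δ=(0.0000−0.0000)/(20.2975−13.3582)=0.0000; B=V−Δ·S=0.0000
Node (3,1) S=26.3603: V=(p*·0.0000+(1−p*)·0.0000)/1.12=0.0000; Δ=(0.0000−0.0000)/(30.8416−20.2975)=0.0000; B=V−Δ·S=0.0000
Node (3,2) S=40.0540: V=(p*·3.2932+(1−p*)·0.0000)/1.12=2.5728; Δ=(3.2932−0.0000)/(46.8632−30.8416)=0.2055; B=V−Δ·S=-5.6602
Node (3,3) S=60.8613: V=(p*·27.6377+(1−p*)·3.2932)/1.12=21.9595; Δ=(27.6377−3.2932)/(71.2077−46.8632)=1.0000; B=V−Δ·S=-38.9018
Node (2,0) S=22.5302: V=(p*·0.0000+(1−p*)·0.0000)/1.12=0.0000; Δ=(0.0000−0.0000)/(26.3603−17.3483)=0.0000; B=V−Δ·S=0.0000
Node (2,1) S=34.2342: V=(p*·2.5728+(1−p*)·0.0000)/1.12=2.0100; Δ=(2.5728−0.0000)/(40.0540−26.3603)=0.1879; B=V−Δ·S=-4.4220
Node (2,2) S=52.0182: V=(p*·21.9595+(1−p*)·2.5728)/1.12=17.4430; Δ=(21.9595−2.5728)/(60.8613−40.0540)=0.9317; B=V−Δ·S=-31.0237
Node (1,0) S=29.2600: V=(p*·2.0100+(1−p*)·0.0000)/1.12=1.5703; Δ=(2.0100−0.0000)/(34.2342−22.5302)=0.1717; B=V−Δ·S=-3.4547
Node (1,1) S=44.4600: V=(p*·17.4430+(1−p*)·2.0100)/1.12=13.8517; Δ=(17.4430−2.0100)/(52.0182−34.2342)=0.8678; B=V−Δ·S=-24.7308
Node (0,0) S=38.0000: V=(p*·13.8517+(1−p*)·1.5703)/1.12=10.9969; Δ=(13.8517−1.5703)/(44.4600−29.2600)=0.8080; B=V−Δ·S=-19.7065
Root portfolio cost Δ·38+B reproduces V0=10.9969.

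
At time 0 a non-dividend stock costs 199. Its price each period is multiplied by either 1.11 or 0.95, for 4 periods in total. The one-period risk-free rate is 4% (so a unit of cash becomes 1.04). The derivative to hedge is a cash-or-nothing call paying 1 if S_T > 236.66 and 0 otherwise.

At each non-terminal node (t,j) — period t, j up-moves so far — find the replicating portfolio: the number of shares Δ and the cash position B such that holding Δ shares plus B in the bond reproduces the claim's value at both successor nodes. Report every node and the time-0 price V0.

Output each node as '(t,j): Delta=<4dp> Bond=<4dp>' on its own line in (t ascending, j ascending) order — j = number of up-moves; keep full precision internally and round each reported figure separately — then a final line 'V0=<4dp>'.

(0,0): Delta=0.0116 Bond=-1.9556
(1,0): Delta=0.0097 Bond=-1.6701
(1,1): Delta=0.0129 Bond=-2.3167
(2,0): Delta=0.0000 Bond=0.0000
(2,1): Delta=0.0161 Bond=-3.0879
(2,2): Delta=0.0107 Bond=-1.8816
(3,0): Delta=0.0000 Bond=0.0000
(3,1): Delta=0.0000 Bond=0.0000
(3,2): Delta=0.0268 Bond=-5.7091
(3,3): Delta=0.0000 Bond=0.9615
V0=0.3518

Since d<R<u, set p* = (R−d)/(u−d) = 0.5625; price each node as the discounted p*-expectation of its children.
Terminal payoffs: V(4,0)=0.0000, V(4,1)=0.0000, V(4,2)=0.0000, V(4,3)=1.0000, V(4,4)=1.0000
  t=3,j=0: stock 170.6176 → up 189.3856 (V=0.0000), down 162.0867 (V=0.0000). Price 0.0000; hedge Δ=0.0000, bond B=0.0000.
  t=3,j=1: stock 199.3532 → up 221.2821 (V=0.0000), down 189.3856 (V=0.0000). Price 0.0000; hedge Δ=0.0000, bond B=0.0000.
  t=3,j=2: stock 232.9285 → up 258.5506 (V=1.0000), down 221.2821 (V=0.0000). Price 0.5409; hedge Δ=0.0268, bond B=-5.7091.
  t=3,j=3: stock 272.1586 → up 302.0960 (V=1.0000), down 258.5506 (V=1.0000). Price 0.9615; hedge Δ=0.0000, bond B=0.9615.
  t=2,j=0: stock 179.5975 → up 199.3532 (V=0.0000), down 170.6176 (V=0.0000). Price 0.0000; hedge Δ=0.0000, bond B=0.0000.
  t=2,j=1: stock 209.8455 → up 232.9285 (V=0.5409), down 199.3532 (V=0.0000). Price 0.2925; hedge Δ=0.0161, bond B=-3.0879.
  t=2,j=2: stock 245.1879 → up 272.1586 (V=0.9615), down 232.9285 (V=0.5409). Price 0.7476; hedge Δ=0.0107, bond B=-1.8816.
  t=1,j=0: stock 189.0500 → up 209.8455 (V=0.2925), down 179.5975 (V=0.0000). Price 0.1582; hedge Δ=0.0097, bond B=-1.6701.
  t=1,j=1: stock 220.8900 → up 245.1879 (V=0.7476), down 209.8455 (V=0.2925). Price 0.5274; hedge Δ=0.0129, bond B=-2.3167.
  t=0,j=0: stock 199.0000 → up 220.8900 (V=0.5274), down 189.0500 (V=0.1582). Price 0.3518; hedge Δ=0.0116, bond B=-1.9556.
Check: Δ(0,0)·S0 + B(0,0) = 0.3518 = V0.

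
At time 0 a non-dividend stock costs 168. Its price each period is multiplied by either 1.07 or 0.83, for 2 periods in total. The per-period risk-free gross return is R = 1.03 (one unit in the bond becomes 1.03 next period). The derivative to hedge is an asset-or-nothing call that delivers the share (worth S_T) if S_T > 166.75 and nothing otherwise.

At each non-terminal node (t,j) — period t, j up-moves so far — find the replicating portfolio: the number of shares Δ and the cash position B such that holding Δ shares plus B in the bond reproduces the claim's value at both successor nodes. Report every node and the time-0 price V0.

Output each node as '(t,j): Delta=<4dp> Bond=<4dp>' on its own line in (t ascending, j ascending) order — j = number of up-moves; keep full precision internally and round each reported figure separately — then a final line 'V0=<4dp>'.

Under the risk-neutral measure, an up-move has probability p* = (R−d)/(u−d) = 0.8333 and values discount at R = 1.03.
At expiry t=2: V(2,0)=0.0000, V(2,1)=0.0000, V(2,2)=192.3432
Node (1,0) S=139.4400: V=(p*·0.0000+(1−p*)·0.0000)/1.03=0.0000; Δ=(0.0000−0.0000)/(149.2008−115.7352)=0.0000; B=V−Δ·S=0.0000
Node (1,1) S=179.7600: V=(p*·192.3432+(1−p*)·0.0000)/1.03=155.6175; Δ=(192.3432−0.0000)/(192.3432−149.2008)=4.4583; B=V−Δ·S=-645.8125
Node (0,0) S=168.0000: V=(p*·155.6175+(1−p*)·0.0000)/1.03=125.9041; Δ=(155.6175−0.0000)/(179.7600−139.4400)=3.8596; B=V−Δ·S=-522.5020
Root portfolio cost Δ·168+B reproduces V0=125.9041.

(0,0): Delta=3.8596 Bond=-522.5020
(1,0): Delta=0.0000 Bond=0.0000
(1,1): Delta=4.4583 Bond=-645.8125
V0=125.9041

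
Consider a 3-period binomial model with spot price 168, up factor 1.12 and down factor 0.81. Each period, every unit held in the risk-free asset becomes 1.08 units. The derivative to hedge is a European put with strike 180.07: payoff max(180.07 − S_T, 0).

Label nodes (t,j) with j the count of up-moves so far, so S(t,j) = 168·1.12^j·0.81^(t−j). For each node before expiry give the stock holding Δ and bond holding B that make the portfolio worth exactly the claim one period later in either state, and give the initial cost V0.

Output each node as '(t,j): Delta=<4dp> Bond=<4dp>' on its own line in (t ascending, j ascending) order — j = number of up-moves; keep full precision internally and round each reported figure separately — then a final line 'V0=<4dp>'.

The replicating-portfolio and risk-neutral prices coincide; use p* = (1.08−0.81)/(1.12−0.81) = 0.8710 for the latter.
Payoff layer (t=3): V(3,0)=90.7879, V(3,1)=56.6182, V(3,2)=9.3712, V(3,3)=0.0000
  t=2,j=0: stock 110.2248 → up 123.4518 (V=56.6182), down 89.2821 (V=90.7879). Price 56.5067; hedge Δ=-1.0000, bond B=166.7315.
  t=2,j=1: stock 152.4096 → up 170.6988 (V=9.3712), down 123.4518 (V=56.6182). Price 14.3219; hedge Δ=-1.0000, bond B=166.7315.
  t=2,j=2: stock 210.7392 → up 236.0279 (V=0.0000), down 170.6988 (V=9.3712). Price 1.1196; hedge Δ=-0.1434, bond B=31.3495.
  t=1,j=0: stock 136.0800 → up 152.4096 (V=14.3219), down 110.2248 (V=56.5067). Price 18.3010; hedge Δ=-1.0000, bond B=154.3810.
  t=1,j=1: stock 188.1600 → up 210.7392 (V=1.1196), down 152.4096 (V=14.3219). Price 2.6140; hedge Δ=-0.2263, bond B=45.2019.
  t=0,j=0: stock 168.0000 → up 188.1600 (V=2.6140), down 136.0800 (V=18.3010). Price 4.2946; hedge Δ=-0.3012, bond B=54.8977.
Root portfolio cost Δ·168+B reproduces V0=4.2946.

(0,0): Delta=-0.3012 Bond=54.8977
(1,0): Delta=-1.0000 Bond=154.3810
(1,1): Delta=-0.2263 Bond=45.2019
(2,0): Delta=-1.0000 Bond=166.7315
(2,1): Delta=-1.0000 Bond=166.7315
(2,2): Delta=-0.1434 Bond=31.3495
V0=4.2946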